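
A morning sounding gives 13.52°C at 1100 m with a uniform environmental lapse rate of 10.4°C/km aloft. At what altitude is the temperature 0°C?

2400 m

Height above start = (13.52 − 0) / 10.4 = 1.3 km
Altitude = 1100 m + 1300 m = 2400 m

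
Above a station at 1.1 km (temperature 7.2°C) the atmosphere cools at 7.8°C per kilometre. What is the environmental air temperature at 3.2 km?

-9.18°C

Environmental to 3200 m: -7.8 × 2.1 km = -16.38°C, so T = -9.18°C.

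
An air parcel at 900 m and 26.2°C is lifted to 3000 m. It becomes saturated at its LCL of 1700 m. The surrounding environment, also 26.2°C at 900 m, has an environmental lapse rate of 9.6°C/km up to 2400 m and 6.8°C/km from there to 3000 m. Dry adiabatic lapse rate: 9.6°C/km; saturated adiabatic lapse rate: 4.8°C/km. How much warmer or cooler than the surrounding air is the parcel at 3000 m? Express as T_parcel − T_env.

+4.56°C (parcel warmer than environment)

Parcel:
  900 → 1700 m (dry, 9.6°C/km): ΔT = -9.6 × 0.8 = -7.68°C → T = 18.52°C
  1700 → 3000 m (saturated, 4.8°C/km): ΔT = -4.8 × 1.3 = -6.24°C → T = 12.28°C
Environment:
  900 → 2400 m (environment, lower layer, 9.6°C/km): ΔT = -9.6 × 1.5 = -14.4°C → T = 11.8°C
  2400 → 3000 m (environment, upper layer, 6.8°C/km): ΔT = -6.8 × 0.6 = -4.08°C → T = 7.72°C
T_parcel − T_env = 12.28 − 7.72 = +4.56°C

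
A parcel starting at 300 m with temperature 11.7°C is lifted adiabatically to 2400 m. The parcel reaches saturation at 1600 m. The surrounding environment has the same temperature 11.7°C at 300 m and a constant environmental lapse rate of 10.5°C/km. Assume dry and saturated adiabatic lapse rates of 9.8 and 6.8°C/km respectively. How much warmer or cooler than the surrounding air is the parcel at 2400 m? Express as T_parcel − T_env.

Parcel:
  From 300 m to 1600 m (dry): cools by 9.8 × 1.3 = 12.74°C, giving -1.04°C.
  From 1600 m to 2400 m (saturated): cools by 6.8 × 0.8 = 5.44°C, giving -6.48°C.
Environment:
  From 300 m to 2400 m (environment): cools by 10.5 × 2.1 = 22.05°C, giving -10.35°C.
T_parcel − T_env = -6.48 − (-10.35) = +3.87°C

+3.87°C (parcel warmer than environment)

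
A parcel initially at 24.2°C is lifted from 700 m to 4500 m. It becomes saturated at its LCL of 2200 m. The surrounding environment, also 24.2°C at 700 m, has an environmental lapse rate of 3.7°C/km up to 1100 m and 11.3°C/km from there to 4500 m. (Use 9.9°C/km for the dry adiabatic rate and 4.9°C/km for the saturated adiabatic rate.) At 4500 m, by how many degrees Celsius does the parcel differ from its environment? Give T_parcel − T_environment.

+13.78°C (parcel warmer than environment)

Parcel:
  700–2200 m, dry: Δz = 1.5 km ⇒ ΔT = -14.85°C; T = 9.35°C
  2200–4500 m, saturated: Δz = 2.3 km ⇒ ΔT = -11.27°C; T = -1.92°C
Environment:
  700–1100 m, environment, lower layer: Δz = 0.4 km ⇒ ΔT = -1.48°C; T = 22.72°C
  1100–4500 m, environment, upper layer: Δz = 3.4 km ⇒ ΔT = -38.42°C; T = -15.7°C
T_parcel − T_env = -1.92 − (-15.7) = +13.78°C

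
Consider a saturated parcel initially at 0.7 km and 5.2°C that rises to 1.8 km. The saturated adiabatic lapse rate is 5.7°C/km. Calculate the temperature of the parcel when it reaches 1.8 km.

-1.07°C

Saturated adiabatic to 1800 m: -5.7 × 1.1 km = -6.27°C, so T = -1.07°C.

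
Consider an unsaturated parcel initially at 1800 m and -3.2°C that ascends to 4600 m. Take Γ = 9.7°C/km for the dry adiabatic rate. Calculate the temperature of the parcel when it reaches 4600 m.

1800 → 4600 m (dry adiabatic, 9.7°C/km): ΔT = -9.7 × 2.8 = -27.16°C → T = -30.36°C

-30.36°C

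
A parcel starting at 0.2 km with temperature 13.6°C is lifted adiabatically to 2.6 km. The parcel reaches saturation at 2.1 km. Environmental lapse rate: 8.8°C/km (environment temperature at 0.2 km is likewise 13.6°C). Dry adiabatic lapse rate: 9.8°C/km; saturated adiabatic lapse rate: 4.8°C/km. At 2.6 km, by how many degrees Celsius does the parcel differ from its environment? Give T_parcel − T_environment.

Parcel:
  200 → 2100 m (dry, 9.8°C/km): ΔT = -9.8 × 1.9 = -18.62°C → T = -5.02°C
  2100 → 2600 m (saturated, 4.8°C/km): ΔT = -4.8 × 0.5 = -2.4°C → T = -7.42°C
Environment:
  200 → 2600 m (environment, 8.8°C/km): ΔT = -8.8 × 2.4 = -21.12°C → T = -7.52°C
T_parcel − T_env = -7.42 − (-7.52) = +0.1°C

+0.1°C (parcel warmer than environment)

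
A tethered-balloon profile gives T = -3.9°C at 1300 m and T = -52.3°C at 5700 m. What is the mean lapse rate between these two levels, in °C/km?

Γ = −ΔT/Δz = (-3.9 − (-52.3)) / (5700 − 1300) m
  = 48.4°C / 4.4 km = 11°C/km

11°C/km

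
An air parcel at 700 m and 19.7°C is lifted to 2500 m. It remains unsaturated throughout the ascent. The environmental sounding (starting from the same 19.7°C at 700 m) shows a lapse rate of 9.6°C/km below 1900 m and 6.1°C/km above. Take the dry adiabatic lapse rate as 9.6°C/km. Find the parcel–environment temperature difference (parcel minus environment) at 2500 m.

-2.1°C (parcel cooler than environment)

Parcel:
  From 700 m to 2500 m (dry): cools by 9.6 × 1.8 = 17.28°C, giving 2.42°C.
Environment:
  From 700 m to 1900 m (environment, lower layer): cools by 9.6 × 1.2 = 11.52°C, giving 8.18°C.
  From 1900 m to 2500 m (environment, upper layer): cools by 6.1 × 0.6 = 3.66°C, giving 4.52°C.
T_parcel − T_env = 2.42 − 4.52 = -2.1°C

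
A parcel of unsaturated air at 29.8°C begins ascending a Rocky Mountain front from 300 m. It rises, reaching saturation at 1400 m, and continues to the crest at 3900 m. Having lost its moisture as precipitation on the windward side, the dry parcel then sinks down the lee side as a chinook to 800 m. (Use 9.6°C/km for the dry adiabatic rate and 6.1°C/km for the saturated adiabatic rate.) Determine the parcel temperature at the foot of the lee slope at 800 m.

300 → 1400 m (dry, 9.6°C/km): ΔT = -9.6 × 1.1 = -10.56°C → T = 19.24°C
1400 → 3900 m (saturated, 6.1°C/km): ΔT = -6.1 × 2.5 = -15.25°C → T = 3.99°C
3900 → 800 m (dry descent, 9.6°C/km): ΔT = +9.6 × 3.1 = +29.76°C → T = 33.75°C

33.75°C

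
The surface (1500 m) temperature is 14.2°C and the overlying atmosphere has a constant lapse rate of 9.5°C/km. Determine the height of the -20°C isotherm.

Height above start = (14.2 − (-20)) / 9.5 = 3.6 km
Altitude = 1500 m + 3600 m = 5100 m

5100 m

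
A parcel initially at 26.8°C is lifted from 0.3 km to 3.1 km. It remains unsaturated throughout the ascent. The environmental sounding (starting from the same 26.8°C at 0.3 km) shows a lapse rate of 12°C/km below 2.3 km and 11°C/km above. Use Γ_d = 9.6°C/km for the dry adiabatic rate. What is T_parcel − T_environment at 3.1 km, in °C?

Parcel:
  300 → 3100 m (dry, 9.6°C/km): ΔT = -9.6 × 2.8 = -26.88°C → T = -0.08°C
Environment:
  300 → 2300 m (environment, lower layer, 12°C/km): ΔT = -12 × 2 = -24°C → T = 2.8°C
  2300 → 3100 m (environment, upper layer, 11°C/km): ΔT = -11 × 0.8 = -8.8°C → T = -6°C
T_parcel − T_env = -0.08 − (-6) = +5.92°C

+5.92°C (parcel warmer than environment)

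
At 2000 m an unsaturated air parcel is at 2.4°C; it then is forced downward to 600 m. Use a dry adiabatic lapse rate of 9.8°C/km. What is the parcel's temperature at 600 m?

16.12°C

2000 → 600 m (dry adiabatic, 9.8°C/km): ΔT = +9.8 × 1.4 = +13.72°C → T = 16.12°C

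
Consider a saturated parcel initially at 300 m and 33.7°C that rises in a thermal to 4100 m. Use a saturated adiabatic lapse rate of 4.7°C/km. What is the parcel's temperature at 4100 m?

Saturated adiabatic to 4100 m: -4.7 × 3.8 km = -17.86°C, so T = 15.84°C.

15.84°C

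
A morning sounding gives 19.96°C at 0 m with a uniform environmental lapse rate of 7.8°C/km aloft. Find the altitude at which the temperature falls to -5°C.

3200 m

Height above start = (19.96 − (-5)) / 7.8 = 3.2 km
Altitude = 0 m + 3200 m = 3200 m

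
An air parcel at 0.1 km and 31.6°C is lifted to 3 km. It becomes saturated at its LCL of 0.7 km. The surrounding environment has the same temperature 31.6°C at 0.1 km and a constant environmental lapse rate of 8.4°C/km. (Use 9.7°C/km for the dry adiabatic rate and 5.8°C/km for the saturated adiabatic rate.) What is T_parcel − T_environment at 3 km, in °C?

Parcel:
  Dry to 700 m: -9.7 × 0.6 km = -5.82°C, so T = 25.78°C.
  Saturated to 3000 m: -5.8 × 2.3 km = -13.34°C, so T = 12.44°C.
Environment:
  Environment to 3000 m: -8.4 × 2.9 km = -24.36°C, so T = 7.24°C.
T_parcel − T_env = 12.44 − 7.24 = +5.2°C

+5.2°C (parcel warmer than environment)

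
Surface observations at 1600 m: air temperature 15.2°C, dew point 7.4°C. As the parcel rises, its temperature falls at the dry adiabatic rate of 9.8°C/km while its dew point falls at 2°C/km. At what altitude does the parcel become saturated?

T and T_d converge at 9.8 − 2 = 7.8°C per km
Height above start = (15.2 − 7.4) / 7.8 = 1 km
LCL altitude = 1600 m + 1000 m = 2600 m

2600 m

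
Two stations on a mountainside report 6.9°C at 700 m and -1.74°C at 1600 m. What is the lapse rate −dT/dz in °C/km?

Γ = −ΔT/Δz = (6.9 − (-1.74)) / (1600 − 700) m
  = 8.64°C / 0.9 km = 9.6°C/km

9.6°C/km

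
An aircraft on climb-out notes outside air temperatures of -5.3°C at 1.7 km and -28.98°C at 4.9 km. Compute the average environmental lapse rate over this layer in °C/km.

7.4°C/km

Γ = −ΔT/Δz = (-5.3 − (-28.98)) / (4900 − 1700) m
  = 23.68°C / 3.2 km = 7.4°C/km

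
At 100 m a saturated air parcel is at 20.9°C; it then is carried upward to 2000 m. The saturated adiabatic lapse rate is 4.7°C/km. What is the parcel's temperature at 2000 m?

11.97°C

100 → 2000 m (saturated adiabatic, 4.7°C/km): ΔT = -4.7 × 1.9 = -8.93°C → T = 11.97°C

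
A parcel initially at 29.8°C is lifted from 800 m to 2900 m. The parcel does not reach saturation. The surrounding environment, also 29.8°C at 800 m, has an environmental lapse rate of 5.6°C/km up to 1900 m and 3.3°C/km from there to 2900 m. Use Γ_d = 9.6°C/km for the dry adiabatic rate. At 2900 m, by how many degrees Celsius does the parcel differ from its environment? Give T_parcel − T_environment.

Parcel:
  800 → 2900 m (dry, 9.6°C/km): ΔT = -9.6 × 2.1 = -20.16°C → T = 9.64°C
Environment:
  800 → 1900 m (environment, lower layer, 5.6°C/km): ΔT = -5.6 × 1.1 = -6.16°C → T = 23.64°C
  1900 → 2900 m (environment, upper layer, 3.3°C/km): ΔT = -3.3 × 1 = -3.3°C → T = 20.34°C
T_parcel − T_env = 9.64 − 20.34 = -10.7°C

-10.7°C (parcel cooler than environment)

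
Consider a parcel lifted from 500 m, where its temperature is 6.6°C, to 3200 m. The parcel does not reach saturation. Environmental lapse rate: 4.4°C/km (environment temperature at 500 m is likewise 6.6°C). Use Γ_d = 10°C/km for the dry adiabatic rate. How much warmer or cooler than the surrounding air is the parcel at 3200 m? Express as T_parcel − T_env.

Parcel:
  500–3200 m, dry: Δz = 2.7 km ⇒ ΔT = -27°C; T = -20.4°C
Environment:
  500–3200 m, environment: Δz = 2.7 km ⇒ ΔT = -11.88°C; T = -5.28°C
T_parcel − T_env = -20.4 − (-5.28) = -15.12°C

-15.12°C (parcel cooler than environment)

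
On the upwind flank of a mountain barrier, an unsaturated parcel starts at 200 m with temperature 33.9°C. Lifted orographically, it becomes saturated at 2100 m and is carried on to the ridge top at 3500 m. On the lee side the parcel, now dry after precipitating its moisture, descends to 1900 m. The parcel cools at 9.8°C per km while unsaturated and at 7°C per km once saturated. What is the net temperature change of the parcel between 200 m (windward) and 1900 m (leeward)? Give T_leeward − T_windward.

200 → 2100 m (dry, 9.8°C/km): ΔT = -9.8 × 1.9 = -18.62°C → T = 15.28°C
2100 → 3500 m (saturated, 7°C/km): ΔT = -7 × 1.4 = -9.8°C → T = 5.48°C
3500 → 1900 m (dry descent, 9.8°C/km): ΔT = +9.8 × 1.6 = +15.68°C → T = 21.16°C
Net change vs windward start: 21.16 − 33.9 = -12.74°C

-12.74°C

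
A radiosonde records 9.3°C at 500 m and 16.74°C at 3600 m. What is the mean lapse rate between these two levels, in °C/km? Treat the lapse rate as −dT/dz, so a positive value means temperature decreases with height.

-2.4°C/km

Γ = −ΔT/Δz = (9.3 − 16.74) / (3600 − 500) m
  = -7.44°C / 3.1 km = -2.4°C/km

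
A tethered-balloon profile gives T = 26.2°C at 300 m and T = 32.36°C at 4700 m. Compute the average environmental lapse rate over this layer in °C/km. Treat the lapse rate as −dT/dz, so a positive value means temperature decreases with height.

-1.4°C/km

Γ = −ΔT/Δz = (26.2 − 32.36) / (4700 − 300) m
  = -6.16°C / 4.4 km = -1.4°C/km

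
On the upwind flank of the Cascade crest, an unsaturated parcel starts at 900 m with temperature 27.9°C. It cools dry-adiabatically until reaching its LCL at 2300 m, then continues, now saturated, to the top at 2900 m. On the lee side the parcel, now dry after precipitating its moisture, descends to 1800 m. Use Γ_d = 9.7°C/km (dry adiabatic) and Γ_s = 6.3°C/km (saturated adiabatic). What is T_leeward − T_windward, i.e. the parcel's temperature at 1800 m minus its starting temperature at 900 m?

-6.69°C

900–2300 m, dry: Δz = 1.4 km ⇒ ΔT = -13.58°C; T = 14.32°C
2300–2900 m, saturated: Δz = 0.6 km ⇒ ΔT = -3.78°C; T = 10.54°C
2900–1800 m, dry descent: Δz = 1.1 km ⇒ ΔT = +10.67°C; T = 21.21°C
Net change vs windward start: 21.21 − 27.9 = -6.69°C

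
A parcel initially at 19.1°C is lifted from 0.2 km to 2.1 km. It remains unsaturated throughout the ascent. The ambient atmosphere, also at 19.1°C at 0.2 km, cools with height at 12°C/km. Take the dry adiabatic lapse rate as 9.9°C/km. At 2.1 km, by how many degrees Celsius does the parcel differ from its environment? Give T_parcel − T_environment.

Parcel:
  200–2100 m, dry: Δz = 1.9 km ⇒ ΔT = -18.81°C; T = 0.29°C
Environment:
  200–2100 m, environment: Δz = 1.9 km ⇒ ΔT = -22.8°C; T = -3.7°C
T_parcel − T_env = 0.29 − (-3.7) = +3.99°C

+3.99°C (parcel warmer than environment)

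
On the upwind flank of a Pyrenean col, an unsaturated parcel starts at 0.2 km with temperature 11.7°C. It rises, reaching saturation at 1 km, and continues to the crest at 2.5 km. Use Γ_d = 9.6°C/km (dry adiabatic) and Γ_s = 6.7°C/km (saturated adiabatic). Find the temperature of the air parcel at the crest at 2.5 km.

-6.03°C

Dry to 1000 m: -9.6 × 0.8 km = -7.68°C, so T = 4.02°C.
Saturated to 2500 m: -6.7 × 1.5 km = -10.05°C, so T = -6.03°C.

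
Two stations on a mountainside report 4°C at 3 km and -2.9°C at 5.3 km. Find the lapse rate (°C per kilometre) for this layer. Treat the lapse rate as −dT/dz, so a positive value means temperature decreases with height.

Γ = −ΔT/Δz = (4 − (-2.9)) / (5300 − 3000) m
  = 6.9°C / 2.3 km = 3°C/km

3°C/km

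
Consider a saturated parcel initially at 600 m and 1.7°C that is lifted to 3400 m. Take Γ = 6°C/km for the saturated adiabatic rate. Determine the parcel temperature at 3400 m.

-15.1°C

From 600 m to 3400 m (saturated adiabatic): cools by 6 × 2.8 = 16.8°C, giving -15.1°C.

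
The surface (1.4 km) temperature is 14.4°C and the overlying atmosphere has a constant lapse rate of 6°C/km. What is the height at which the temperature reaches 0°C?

Height above start = (14.4 − 0) / 6 = 2.4 km
Altitude = 1400 m + 2400 m = 3800 m

3.8 km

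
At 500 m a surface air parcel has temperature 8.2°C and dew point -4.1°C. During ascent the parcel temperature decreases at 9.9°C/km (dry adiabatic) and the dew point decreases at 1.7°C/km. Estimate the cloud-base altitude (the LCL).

2000 m

T and T_d converge at 9.9 − 1.7 = 8.2°C per km
Height above start = (8.2 − (-4.1)) / 8.2 = 1.5 km
LCL altitude = 500 m + 1500 m = 2000 m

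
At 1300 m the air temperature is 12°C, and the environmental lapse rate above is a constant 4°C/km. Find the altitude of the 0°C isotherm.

Height above start = (12 − 0) / 4 = 3 km
Altitude = 1300 m + 3000 m = 4300 m

4300 m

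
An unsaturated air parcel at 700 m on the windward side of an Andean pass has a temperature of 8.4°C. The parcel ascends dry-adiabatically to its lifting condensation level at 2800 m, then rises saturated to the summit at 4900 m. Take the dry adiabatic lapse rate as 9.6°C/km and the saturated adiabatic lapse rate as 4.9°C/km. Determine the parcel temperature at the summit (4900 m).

From 700 m to 2800 m (dry): cools by 9.6 × 2.1 = 20.16°C, giving -11.76°C.
From 2800 m to 4900 m (saturated): cools by 4.9 × 2.1 = 10.29°C, giving -22.05°C.

-22.05°C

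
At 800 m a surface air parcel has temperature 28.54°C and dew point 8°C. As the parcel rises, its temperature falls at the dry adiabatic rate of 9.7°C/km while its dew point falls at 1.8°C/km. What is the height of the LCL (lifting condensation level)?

T and T_d converge at 9.7 − 1.8 = 7.9°C per km
Height above start = (28.54 − 8) / 7.9 = 2.6 km
LCL altitude = 800 m + 2600 m = 3400 m

3400 m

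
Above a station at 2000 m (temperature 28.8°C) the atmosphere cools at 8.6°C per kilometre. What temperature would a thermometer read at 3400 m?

16.76°C

From 2000 m to 3400 m (environmental): cools by 8.6 × 1.4 = 12.04°C, giving 16.76°C.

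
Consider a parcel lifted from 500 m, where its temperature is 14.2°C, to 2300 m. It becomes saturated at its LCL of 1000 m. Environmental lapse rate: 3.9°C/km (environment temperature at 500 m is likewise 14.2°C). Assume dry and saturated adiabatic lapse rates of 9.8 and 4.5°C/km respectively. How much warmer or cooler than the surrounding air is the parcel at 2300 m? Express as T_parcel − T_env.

-3.73°C (parcel cooler than environment)

Parcel:
  500–1000 m, dry: Δz = 0.5 km ⇒ ΔT = -4.9°C; T = 9.3°C
  1000–2300 m, saturated: Δz = 1.3 km ⇒ ΔT = -5.85°C; T = 3.45°C
Environment:
  500–2300 m, environment: Δz = 1.8 km ⇒ ΔT = -7.02°C; T = 7.18°C
T_parcel − T_env = 3.45 − 7.18 = -3.73°C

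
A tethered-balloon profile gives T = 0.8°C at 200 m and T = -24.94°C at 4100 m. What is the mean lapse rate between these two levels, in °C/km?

6.6°C/km

Γ = −ΔT/Δz = (0.8 − (-24.94)) / (4100 − 200) m
  = 25.74°C / 3.9 km = 6.6°C/km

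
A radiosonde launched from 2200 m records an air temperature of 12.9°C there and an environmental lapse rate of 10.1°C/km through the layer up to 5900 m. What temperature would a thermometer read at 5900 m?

2200 → 5900 m (environmental, 10.1°C/km): ΔT = -10.1 × 3.7 = -37.37°C → T = -24.47°C

-24.47°C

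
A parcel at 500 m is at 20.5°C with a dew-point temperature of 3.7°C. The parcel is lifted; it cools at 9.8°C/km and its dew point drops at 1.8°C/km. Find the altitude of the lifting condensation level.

2600 m

T and T_d converge at 9.8 − 1.8 = 8°C per km
Height above start = (20.5 − 3.7) / 8 = 2.1 km
LCL altitude = 500 m + 2100 m = 2600 m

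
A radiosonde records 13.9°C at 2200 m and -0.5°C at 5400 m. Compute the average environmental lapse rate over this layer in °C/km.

Γ = −ΔT/Δz = (13.9 − (-0.5)) / (5400 − 2200) m
  = 14.4°C / 3.2 km = 4.5°C/km

4.5°C/km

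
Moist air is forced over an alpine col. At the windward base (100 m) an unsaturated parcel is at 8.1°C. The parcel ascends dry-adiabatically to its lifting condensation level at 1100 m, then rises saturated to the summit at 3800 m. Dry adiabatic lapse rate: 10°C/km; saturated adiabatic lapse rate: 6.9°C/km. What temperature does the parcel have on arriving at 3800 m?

100–1100 m, dry: Δz = 1 km ⇒ ΔT = -10°C; T = -1.9°C
1100–3800 m, saturated: Δz = 2.7 km ⇒ ΔT = -18.63°C; T = -20.53°C

-20.53°C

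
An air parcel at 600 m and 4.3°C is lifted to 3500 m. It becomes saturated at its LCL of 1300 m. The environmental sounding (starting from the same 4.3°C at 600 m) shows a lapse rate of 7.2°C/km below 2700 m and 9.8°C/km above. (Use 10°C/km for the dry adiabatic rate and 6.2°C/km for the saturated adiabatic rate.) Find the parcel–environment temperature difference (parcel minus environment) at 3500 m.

Parcel:
  Dry to 1300 m: -10 × 0.7 km = -7°C, so T = -2.7°C.
  Saturated to 3500 m: -6.2 × 2.2 km = -13.64°C, so T = -16.34°C.
Environment:
  Environment, lower layer to 2700 m: -7.2 × 2.1 km = -15.12°C, so T = -10.82°C.
  Environment, upper layer to 3500 m: -9.8 × 0.8 km = -7.84°C, so T = -18.66°C.
T_parcel − T_env = -16.34 − (-18.66) = +2.32°C

+2.32°C (parcel warmer than environment)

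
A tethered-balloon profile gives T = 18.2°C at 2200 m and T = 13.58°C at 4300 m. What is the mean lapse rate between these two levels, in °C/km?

2.2°C/km

Γ = −ΔT/Δz = (18.2 − 13.58) / (4300 − 2200) m
  = 4.62°C / 2.1 km = 2.2°C/km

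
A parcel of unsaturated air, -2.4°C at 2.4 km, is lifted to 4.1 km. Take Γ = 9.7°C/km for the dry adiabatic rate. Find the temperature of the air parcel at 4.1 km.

-18.89°C

Dry adiabatic to 4100 m: -9.7 × 1.7 km = -16.49°C, so T = -18.89°C.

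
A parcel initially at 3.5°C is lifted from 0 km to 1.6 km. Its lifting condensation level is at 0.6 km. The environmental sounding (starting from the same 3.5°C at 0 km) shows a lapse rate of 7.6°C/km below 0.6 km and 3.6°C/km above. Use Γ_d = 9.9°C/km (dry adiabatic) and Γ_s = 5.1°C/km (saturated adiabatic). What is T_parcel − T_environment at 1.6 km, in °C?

Parcel:
  From 0 m to 600 m (dry): cools by 9.9 × 0.6 = 5.94°C, giving -2.44°C.
  From 600 m to 1600 m (saturated): cools by 5.1 × 1 = 5.1°C, giving -7.54°C.
Environment:
  From 0 m to 600 m (environment, lower layer): cools by 7.6 × 0.6 = 4.56°C, giving -1.06°C.
  From 600 m to 1600 m (environment, upper layer): cools by 3.6 × 1 = 3.6°C, giving -4.66°C.
T_parcel − T_env = -7.54 − (-4.66) = -2.88°C

-2.88°C (parcel cooler than environment)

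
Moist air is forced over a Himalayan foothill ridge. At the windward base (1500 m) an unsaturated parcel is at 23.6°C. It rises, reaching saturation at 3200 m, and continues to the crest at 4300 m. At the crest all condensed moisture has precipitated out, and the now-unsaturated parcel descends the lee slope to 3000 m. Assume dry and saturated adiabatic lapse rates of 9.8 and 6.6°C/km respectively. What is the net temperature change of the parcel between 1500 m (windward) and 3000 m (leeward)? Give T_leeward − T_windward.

-11.18°C

Dry to 3200 m: -9.8 × 1.7 km = -16.66°C, so T = 6.94°C.
Saturated to 4300 m: -6.6 × 1.1 km = -7.26°C, so T = -0.32°C.
Dry descent to 3000 m: +9.8 × 1.3 km = +12.74°C, so T = 12.42°C.
Net change vs windward start: 12.42 − 23.6 = -11.18°C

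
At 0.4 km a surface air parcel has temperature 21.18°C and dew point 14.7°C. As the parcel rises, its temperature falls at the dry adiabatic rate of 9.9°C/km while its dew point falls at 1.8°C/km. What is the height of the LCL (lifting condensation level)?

T and T_d converge at 9.9 − 1.8 = 8.1°C per km
Height above start = (21.18 − 14.7) / 8.1 = 0.8 km
LCL altitude = 400 m + 800 m = 1200 m

1.2 km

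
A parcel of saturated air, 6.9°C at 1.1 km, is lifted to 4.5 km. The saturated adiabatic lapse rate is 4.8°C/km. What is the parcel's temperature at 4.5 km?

-9.42°C

From 1100 m to 4500 m (saturated adiabatic): cools by 4.8 × 3.4 = 16.32°C, giving -9.42°C.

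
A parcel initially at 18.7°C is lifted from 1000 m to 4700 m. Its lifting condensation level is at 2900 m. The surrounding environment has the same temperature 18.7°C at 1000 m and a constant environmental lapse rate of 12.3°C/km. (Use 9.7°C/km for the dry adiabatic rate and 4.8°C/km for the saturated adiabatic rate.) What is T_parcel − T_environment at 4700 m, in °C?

+18.44°C (parcel warmer than environment)

Parcel:
  From 1000 m to 2900 m (dry): cools by 9.7 × 1.9 = 18.43°C, giving 0.27°C.
  From 2900 m to 4700 m (saturated): cools by 4.8 × 1.8 = 8.64°C, giving -8.37°C.
Environment:
  From 1000 m to 4700 m (environment): cools by 12.3 × 3.7 = 45.51°C, giving -26.81°C.
T_parcel − T_env = -8.37 − (-26.81) = +18.44°C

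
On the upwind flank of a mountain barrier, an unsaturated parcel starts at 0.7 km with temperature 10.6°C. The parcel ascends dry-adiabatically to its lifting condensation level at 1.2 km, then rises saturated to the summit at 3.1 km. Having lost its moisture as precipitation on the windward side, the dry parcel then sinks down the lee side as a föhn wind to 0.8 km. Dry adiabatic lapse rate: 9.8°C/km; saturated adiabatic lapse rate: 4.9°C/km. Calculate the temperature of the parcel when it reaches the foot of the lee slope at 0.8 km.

From 700 m to 1200 m (dry): cools by 9.8 × 0.5 = 4.9°C, giving 5.7°C.
From 1200 m to 3100 m (saturated): cools by 4.9 × 1.9 = 9.31°C, giving -3.61°C.
From 3100 m to 800 m (dry descent): warms by 9.8 × 2.3 = 22.54°C, giving 18.93°C.

18.93°C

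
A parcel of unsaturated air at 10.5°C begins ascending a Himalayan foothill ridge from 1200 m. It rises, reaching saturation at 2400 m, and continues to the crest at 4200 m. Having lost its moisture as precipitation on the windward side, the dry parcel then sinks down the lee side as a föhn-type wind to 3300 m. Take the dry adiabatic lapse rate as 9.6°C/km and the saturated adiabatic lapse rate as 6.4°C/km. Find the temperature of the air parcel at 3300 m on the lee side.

1200–2400 m, dry: Δz = 1.2 km ⇒ ΔT = -11.52°C; T = -1.02°C
2400–4200 m, saturated: Δz = 1.8 km ⇒ ΔT = -11.52°C; T = -12.54°C
4200–3300 m, dry descent: Δz = 0.9 km ⇒ ΔT = +8.64°C; T = -3.9°C

-3.9°C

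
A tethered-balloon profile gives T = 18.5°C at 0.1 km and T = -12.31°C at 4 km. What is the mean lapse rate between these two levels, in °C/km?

7.9°C/km

Γ = −ΔT/Δz = (18.5 − (-12.31)) / (4000 − 100) m
  = 30.81°C / 3.9 km = 7.9°C/km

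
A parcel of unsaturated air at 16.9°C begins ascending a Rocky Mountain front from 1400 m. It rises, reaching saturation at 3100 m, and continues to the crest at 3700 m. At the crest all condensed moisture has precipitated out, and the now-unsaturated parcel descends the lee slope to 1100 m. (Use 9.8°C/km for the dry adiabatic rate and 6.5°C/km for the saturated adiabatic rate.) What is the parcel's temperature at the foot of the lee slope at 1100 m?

21.82°C

1400 → 3100 m (dry, 9.8°C/km): ΔT = -9.8 × 1.7 = -16.66°C → T = 0.24°C
3100 → 3700 m (saturated, 6.5°C/km): ΔT = -6.5 × 0.6 = -3.9°C → T = -3.66°C
3700 → 1100 m (dry descent, 9.8°C/km): ΔT = +9.8 × 2.6 = +25.48°C → T = 21.82°C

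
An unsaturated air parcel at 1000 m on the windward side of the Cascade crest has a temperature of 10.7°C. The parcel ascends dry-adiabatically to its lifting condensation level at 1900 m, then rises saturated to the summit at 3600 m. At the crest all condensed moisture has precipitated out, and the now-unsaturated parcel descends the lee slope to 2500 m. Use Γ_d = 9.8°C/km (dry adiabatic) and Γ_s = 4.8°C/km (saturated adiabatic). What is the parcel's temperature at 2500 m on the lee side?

4.5°C

1000–1900 m, dry: Δz = 0.9 km ⇒ ΔT = -8.82°C; T = 1.88°C
1900–3600 m, saturated: Δz = 1.7 km ⇒ ΔT = -8.16°C; T = -6.28°C
3600–2500 m, dry descent: Δz = 1.1 km ⇒ ΔT = +10.78°C; T = 4.5°C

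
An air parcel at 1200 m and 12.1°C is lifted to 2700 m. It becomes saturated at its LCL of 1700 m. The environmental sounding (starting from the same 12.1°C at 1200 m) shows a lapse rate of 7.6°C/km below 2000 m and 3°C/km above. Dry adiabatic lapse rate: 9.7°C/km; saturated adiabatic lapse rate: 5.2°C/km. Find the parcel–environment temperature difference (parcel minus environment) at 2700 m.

-1.87°C (parcel cooler than environment)

Parcel:
  From 1200 m to 1700 m (dry): cools by 9.7 × 0.5 = 4.85°C, giving 7.25°C.
  From 1700 m to 2700 m (saturated): cools by 5.2 × 1 = 5.2°C, giving 2.05°C.
Environment:
  From 1200 m to 2000 m (environment, lower layer): cools by 7.6 × 0.8 = 6.08°C, giving 6.02°C.
  From 2000 m to 2700 m (environment, upper layer): cools by 3 × 0.7 = 2.1°C, giving 3.92°C.
T_parcel − T_env = 2.05 − 3.92 = -1.87°C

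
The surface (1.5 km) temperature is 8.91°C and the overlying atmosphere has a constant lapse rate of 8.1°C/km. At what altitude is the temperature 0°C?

2.6 km

Height above start = (8.91 − 0) / 8.1 = 1.1 km
Altitude = 1500 m + 1100 m = 2600 m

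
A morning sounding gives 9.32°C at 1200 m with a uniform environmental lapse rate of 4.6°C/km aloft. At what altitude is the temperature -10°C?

Height above start = (9.32 − (-10)) / 4.6 = 4.2 km
Altitude = 1200 m + 4200 m = 5400 m

5400 m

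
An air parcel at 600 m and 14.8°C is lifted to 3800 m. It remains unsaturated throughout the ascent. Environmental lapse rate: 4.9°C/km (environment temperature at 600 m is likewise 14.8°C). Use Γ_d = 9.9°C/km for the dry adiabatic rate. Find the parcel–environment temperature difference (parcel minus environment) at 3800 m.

-16°C (parcel cooler than environment)

Parcel:
  From 600 m to 3800 m (dry): cools by 9.9 × 3.2 = 31.68°C, giving -16.88°C.
Environment:
  From 600 m to 3800 m (environment): cools by 4.9 × 3.2 = 15.68°C, giving -0.88°C.
T_parcel − T_env = -16.88 − (-0.88) = -16°C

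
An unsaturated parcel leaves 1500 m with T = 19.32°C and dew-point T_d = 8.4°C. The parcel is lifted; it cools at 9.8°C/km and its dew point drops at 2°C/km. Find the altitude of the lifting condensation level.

2900 m

T and T_d converge at 9.8 − 2 = 7.8°C per km
Height above start = (19.32 − 8.4) / 7.8 = 1.4 km
LCL altitude = 1500 m + 1400 m = 2900 m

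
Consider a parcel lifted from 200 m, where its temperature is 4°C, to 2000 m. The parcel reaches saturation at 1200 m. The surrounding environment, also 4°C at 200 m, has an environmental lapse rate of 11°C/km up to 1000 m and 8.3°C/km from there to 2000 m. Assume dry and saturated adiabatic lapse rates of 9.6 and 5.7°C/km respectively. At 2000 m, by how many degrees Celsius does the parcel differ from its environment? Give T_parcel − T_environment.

Parcel:
  Dry to 1200 m: -9.6 × 1 km = -9.6°C, so T = -5.6°C.
  Saturated to 2000 m: -5.7 × 0.8 km = -4.56°C, so T = -10.16°C.
Environment:
  Environment, lower layer to 1000 m: -11 × 0.8 km = -8.8°C, so T = -4.8°C.
  Environment, upper layer to 2000 m: -8.3 × 1 km = -8.3°C, so T = -13.1°C.
T_parcel − T_env = -10.16 − (-13.1) = +2.94°C

+2.94°C (parcel warmer than environment)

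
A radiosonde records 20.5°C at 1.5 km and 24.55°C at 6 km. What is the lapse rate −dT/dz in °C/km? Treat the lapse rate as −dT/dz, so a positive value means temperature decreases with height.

Γ = −ΔT/Δz = (20.5 − 24.55) / (6000 − 1500) m
  = -4.05°C / 4.5 km = -0.9°C/km

-0.9°C/km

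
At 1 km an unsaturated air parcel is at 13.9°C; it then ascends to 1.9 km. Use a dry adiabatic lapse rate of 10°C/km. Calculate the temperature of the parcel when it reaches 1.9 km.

1000 → 1900 m (dry adiabatic, 10°C/km): ΔT = -10 × 0.9 = -9°C → T = 4.9°C

4.9°C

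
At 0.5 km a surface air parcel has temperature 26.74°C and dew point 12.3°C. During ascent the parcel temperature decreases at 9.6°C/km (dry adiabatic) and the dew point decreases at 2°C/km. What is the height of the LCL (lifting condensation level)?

T and T_d converge at 9.6 − 2 = 7.6°C per km
Height above start = (26.74 − 12.3) / 7.6 = 1.9 km
LCL altitude = 500 m + 1900 m = 2400 m

2.4 km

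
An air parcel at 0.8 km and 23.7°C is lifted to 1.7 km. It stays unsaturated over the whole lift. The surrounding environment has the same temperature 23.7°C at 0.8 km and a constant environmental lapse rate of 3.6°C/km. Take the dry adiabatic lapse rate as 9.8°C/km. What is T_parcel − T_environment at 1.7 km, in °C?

-5.58°C (parcel cooler than environment)

Parcel:
  Dry to 1700 m: -9.8 × 0.9 km = -8.82°C, so T = 14.88°C.
Environment:
  Environment to 1700 m: -3.6 × 0.9 km = -3.24°C, so T = 20.46°C.
T_parcel − T_env = 14.88 − 20.46 = -5.58°C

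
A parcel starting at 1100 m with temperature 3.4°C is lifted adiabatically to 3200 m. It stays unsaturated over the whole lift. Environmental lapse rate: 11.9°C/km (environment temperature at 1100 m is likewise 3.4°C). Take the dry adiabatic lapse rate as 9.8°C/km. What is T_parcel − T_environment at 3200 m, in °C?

+4.41°C (parcel warmer than environment)

Parcel:
  1100–3200 m, dry: Δz = 2.1 km ⇒ ΔT = -20.58°C; T = -17.18°C
Environment:
  1100–3200 m, environment: Δz = 2.1 km ⇒ ΔT = -24.99°C; T = -21.59°C
T_parcel − T_env = -17.18 − (-21.59) = +4.41°C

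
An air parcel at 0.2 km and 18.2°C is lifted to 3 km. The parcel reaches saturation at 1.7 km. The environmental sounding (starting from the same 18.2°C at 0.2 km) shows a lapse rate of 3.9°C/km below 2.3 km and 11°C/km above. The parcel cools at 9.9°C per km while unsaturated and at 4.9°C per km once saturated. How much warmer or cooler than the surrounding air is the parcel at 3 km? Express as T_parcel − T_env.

Parcel:
  Dry to 1700 m: -9.9 × 1.5 km = -14.85°C, so T = 3.35°C.
  Saturated to 3000 m: -4.9 × 1.3 km = -6.37°C, so T = -3.02°C.
Environment:
  Environment, lower layer to 2300 m: -3.9 × 2.1 km = -8.19°C, so T = 10.01°C.
  Environment, upper layer to 3000 m: -11 × 0.7 km = -7.7°C, so T = 2.31°C.
T_parcel − T_env = -3.02 − 2.31 = -5.33°C

-5.33°C (parcel cooler than environment)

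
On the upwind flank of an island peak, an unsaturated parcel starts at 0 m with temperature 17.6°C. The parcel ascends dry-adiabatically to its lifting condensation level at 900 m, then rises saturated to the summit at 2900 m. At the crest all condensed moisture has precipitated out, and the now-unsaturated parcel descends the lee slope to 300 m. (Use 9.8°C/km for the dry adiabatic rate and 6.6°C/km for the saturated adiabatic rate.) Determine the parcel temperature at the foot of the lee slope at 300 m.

21.06°C

From 0 m to 900 m (dry): cools by 9.8 × 0.9 = 8.82°C, giving 8.78°C.
From 900 m to 2900 m (saturated): cools by 6.6 × 2 = 13.2°C, giving -4.42°C.
From 2900 m to 300 m (dry descent): warms by 9.8 × 2.6 = 25.48°C, giving 21.06°C.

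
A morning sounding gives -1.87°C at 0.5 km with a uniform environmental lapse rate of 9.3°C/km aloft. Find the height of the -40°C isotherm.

4.6 km

Height above start = (-1.87 − (-40)) / 9.3 = 4.1 km
Altitude = 500 m + 4100 m = 4600 m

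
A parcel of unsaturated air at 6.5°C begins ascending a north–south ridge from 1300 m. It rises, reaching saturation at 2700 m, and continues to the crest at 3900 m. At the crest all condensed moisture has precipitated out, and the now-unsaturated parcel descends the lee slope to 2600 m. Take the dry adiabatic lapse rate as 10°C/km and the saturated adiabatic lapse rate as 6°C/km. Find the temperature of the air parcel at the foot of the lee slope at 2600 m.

From 1300 m to 2700 m (dry): cools by 10 × 1.4 = 14°C, giving -7.5°C.
From 2700 m to 3900 m (saturated): cools by 6 × 1.2 = 7.2°C, giving -14.7°C.
From 3900 m to 2600 m (dry descent): warms by 10 × 1.3 = 13°C, giving -1.7°C.

-1.7°C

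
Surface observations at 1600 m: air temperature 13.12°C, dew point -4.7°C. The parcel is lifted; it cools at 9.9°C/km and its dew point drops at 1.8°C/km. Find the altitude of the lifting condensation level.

3800 m

T and T_d converge at 9.9 − 1.8 = 8.1°C per km
Height above start = (13.12 − (-4.7)) / 8.1 = 2.2 km
LCL altitude = 1600 m + 2200 m = 3800 m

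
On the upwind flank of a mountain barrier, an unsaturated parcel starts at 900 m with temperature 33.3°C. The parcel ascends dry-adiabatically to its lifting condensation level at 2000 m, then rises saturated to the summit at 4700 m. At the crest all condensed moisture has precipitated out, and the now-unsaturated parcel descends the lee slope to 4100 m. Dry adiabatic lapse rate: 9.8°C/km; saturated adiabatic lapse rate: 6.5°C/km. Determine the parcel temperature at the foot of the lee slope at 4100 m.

Dry to 2000 m: -9.8 × 1.1 km = -10.78°C, so T = 22.52°C.
Saturated to 4700 m: -6.5 × 2.7 km = -17.55°C, so T = 4.97°C.
Dry descent to 4100 m: +9.8 × 0.6 km = +5.88°C, so T = 10.85°C.

10.85°C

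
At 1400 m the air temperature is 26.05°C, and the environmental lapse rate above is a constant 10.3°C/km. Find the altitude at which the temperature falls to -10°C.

4900 m

Height above start = (26.05 − (-10)) / 10.3 = 3.5 km
Altitude = 1400 m + 3500 m = 4900 m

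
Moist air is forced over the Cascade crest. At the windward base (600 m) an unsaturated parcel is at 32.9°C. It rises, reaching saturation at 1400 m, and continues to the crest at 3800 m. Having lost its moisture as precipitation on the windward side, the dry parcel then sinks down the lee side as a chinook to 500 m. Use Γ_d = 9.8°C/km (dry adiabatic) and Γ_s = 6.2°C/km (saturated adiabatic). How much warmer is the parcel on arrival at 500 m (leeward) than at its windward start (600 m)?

+9.62°C

From 600 m to 1400 m (dry): cools by 9.8 × 0.8 = 7.84°C, giving 25.06°C.
From 1400 m to 3800 m (saturated): cools by 6.2 × 2.4 = 14.88°C, giving 10.18°C.
From 3800 m to 500 m (dry descent): warms by 9.8 × 3.3 = 32.34°C, giving 42.52°C.
Net change vs windward start: 42.52 − 32.9 = +9.62°C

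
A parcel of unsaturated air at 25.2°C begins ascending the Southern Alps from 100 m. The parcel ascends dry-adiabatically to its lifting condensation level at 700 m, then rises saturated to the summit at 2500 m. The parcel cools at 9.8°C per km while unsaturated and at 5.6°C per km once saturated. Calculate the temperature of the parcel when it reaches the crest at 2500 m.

9.24°C

Dry to 700 m: -9.8 × 0.6 km = -5.88°C, so T = 19.32°C.
Saturated to 2500 m: -5.6 × 1.8 km = -10.08°C, so T = 9.24°C.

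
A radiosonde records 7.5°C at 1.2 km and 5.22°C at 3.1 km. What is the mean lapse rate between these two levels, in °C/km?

Γ = −ΔT/Δz = (7.5 − 5.22) / (3100 − 1200) m
  = 2.28°C / 1.9 km = 1.2°C/km

1.2°C/km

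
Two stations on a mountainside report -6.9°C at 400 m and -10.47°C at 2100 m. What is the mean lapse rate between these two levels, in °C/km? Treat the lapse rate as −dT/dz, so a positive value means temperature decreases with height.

Γ = −ΔT/Δz = (-6.9 − (-10.47)) / (2100 − 400) m
  = 3.57°C / 1.7 km = 2.1°C/km

2.1°C/km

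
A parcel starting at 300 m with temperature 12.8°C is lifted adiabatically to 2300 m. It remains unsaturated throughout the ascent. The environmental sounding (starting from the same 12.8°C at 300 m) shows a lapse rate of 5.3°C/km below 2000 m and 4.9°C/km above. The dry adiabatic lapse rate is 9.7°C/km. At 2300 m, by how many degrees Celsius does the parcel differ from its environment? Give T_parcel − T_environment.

Parcel:
  Dry to 2300 m: -9.7 × 2 km = -19.4°C, so T = -6.6°C.
Environment:
  Environment, lower layer to 2000 m: -5.3 × 1.7 km = -9.01°C, so T = 3.79°C.
  Environment, upper layer to 2300 m: -4.9 × 0.3 km = -1.47°C, so T = 2.32°C.
T_parcel − T_env = -6.6 − 2.32 = -8.92°C

-8.92°C (parcel cooler than environment)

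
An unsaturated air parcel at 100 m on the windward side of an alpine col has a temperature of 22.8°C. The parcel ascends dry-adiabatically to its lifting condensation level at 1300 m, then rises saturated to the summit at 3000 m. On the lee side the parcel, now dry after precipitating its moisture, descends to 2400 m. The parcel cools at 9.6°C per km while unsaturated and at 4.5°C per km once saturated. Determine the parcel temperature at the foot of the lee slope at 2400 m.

9.39°C

100–1300 m, dry: Δz = 1.2 km ⇒ ΔT = -11.52°C; T = 11.28°C
1300–3000 m, saturated: Δz = 1.7 km ⇒ ΔT = -7.65°C; T = 3.63°C
3000–2400 m, dry descent: Δz = 0.6 km ⇒ ΔT = +5.76°C; T = 9.39°C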